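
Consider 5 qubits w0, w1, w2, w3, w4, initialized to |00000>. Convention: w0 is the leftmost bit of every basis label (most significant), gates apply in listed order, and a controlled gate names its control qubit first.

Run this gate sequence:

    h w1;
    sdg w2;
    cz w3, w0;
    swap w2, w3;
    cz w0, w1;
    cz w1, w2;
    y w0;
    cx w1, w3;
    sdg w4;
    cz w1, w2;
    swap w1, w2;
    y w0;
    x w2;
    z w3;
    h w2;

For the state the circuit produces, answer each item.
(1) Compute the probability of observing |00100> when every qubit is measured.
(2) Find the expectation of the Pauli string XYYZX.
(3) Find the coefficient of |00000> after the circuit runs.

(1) A full measurement returns |00100> with probability 1/4.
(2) The expectation value of XYYZX is 0.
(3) |00000> carries amplitude 1/2 in the final state.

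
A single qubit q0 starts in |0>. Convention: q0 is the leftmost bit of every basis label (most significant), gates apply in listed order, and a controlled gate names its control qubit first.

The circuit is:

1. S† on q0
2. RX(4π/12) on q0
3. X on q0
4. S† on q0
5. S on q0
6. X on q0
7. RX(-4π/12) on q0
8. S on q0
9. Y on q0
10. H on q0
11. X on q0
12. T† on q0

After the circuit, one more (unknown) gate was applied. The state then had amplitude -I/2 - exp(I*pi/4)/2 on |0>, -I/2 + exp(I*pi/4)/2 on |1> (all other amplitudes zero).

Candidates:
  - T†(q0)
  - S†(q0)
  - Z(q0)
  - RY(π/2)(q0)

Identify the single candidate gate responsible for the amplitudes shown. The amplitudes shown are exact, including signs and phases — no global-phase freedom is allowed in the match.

The applied gate was RY(π/2)(q0). Key observation: gates 1-8 undo each other exactly, leaving only the rest of the circuit to track.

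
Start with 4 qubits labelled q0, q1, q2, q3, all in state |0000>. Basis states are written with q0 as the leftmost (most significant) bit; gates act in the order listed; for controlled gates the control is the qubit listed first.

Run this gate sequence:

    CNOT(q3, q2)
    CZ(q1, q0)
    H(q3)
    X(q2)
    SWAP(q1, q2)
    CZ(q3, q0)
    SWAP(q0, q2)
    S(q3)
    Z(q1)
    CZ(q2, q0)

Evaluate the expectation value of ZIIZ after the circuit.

The observable ZIIZ averages to 0.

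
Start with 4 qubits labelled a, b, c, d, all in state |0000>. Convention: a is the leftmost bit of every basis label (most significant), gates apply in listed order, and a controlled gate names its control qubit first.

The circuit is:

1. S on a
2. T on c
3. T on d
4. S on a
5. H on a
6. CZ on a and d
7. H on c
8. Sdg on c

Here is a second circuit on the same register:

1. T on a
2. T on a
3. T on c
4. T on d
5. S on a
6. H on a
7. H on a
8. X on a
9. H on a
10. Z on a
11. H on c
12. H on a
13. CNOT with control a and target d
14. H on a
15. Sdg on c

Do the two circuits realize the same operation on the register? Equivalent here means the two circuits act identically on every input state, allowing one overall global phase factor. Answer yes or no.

No, they are not equivalent — no single phase factor reconciles the two unitaries.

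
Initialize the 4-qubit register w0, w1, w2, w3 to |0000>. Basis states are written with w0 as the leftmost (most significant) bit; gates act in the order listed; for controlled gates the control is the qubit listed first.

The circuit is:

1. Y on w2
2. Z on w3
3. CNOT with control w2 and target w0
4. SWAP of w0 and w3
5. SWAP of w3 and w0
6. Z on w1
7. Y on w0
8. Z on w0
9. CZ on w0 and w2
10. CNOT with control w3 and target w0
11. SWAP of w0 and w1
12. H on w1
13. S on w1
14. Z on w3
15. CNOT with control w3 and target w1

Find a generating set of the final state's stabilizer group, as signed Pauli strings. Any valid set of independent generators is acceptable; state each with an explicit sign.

One valid set of independent stabilizer generators is +IYII, +ZIII, -IIZI, +IIIZ (any independent generating set of the same group is equally correct).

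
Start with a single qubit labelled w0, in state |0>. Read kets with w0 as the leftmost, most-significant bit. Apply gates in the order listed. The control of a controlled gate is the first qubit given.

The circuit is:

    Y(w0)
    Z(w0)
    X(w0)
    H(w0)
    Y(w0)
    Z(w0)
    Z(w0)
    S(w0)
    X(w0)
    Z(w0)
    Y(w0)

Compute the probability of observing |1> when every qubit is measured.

The probability of measuring |1> is 1/2.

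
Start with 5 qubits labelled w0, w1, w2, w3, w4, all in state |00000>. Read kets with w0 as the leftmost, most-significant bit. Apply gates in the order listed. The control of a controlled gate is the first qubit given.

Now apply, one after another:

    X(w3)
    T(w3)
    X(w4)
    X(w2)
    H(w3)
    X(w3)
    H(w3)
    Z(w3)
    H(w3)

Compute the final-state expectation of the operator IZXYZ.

In the final state, IZXYZ has expectation 0. Key observation: steps 5-8 multiply out to the identity, so the circuit reduces to the remaining gates.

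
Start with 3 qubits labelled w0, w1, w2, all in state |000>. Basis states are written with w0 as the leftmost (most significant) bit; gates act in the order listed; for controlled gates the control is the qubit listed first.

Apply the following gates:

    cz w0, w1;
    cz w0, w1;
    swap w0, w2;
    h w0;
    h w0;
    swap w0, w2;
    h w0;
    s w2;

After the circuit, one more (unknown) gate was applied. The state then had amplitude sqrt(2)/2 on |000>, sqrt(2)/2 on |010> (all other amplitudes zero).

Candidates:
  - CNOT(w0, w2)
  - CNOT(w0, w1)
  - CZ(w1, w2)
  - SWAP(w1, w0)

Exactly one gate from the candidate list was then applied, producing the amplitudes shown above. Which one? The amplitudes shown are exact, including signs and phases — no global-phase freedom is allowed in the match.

The unique candidate consistent with the amplitudes is SWAP(w1, w0). Key observation: gates 3-6 undo each other exactly, leaving only the rest of the circuit to track.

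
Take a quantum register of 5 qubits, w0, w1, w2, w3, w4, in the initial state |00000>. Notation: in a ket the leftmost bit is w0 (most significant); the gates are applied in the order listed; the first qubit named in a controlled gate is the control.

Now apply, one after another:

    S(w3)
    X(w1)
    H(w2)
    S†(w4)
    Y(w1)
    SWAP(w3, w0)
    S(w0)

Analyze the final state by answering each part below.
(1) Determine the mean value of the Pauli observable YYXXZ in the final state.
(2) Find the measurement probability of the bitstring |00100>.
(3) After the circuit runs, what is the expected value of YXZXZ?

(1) The observable YYXXZ averages to 0.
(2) A full measurement returns |00100> with probability 1/2.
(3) The expectation value of YXZXZ is 0.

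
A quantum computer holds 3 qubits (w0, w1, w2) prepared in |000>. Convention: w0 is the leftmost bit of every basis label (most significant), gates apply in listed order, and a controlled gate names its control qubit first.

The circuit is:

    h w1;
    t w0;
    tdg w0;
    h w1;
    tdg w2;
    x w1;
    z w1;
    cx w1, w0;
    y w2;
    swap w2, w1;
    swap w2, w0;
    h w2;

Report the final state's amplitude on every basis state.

After the circuit, the state carries amplitude -sqrt(2)*I/2 on |110>, sqrt(2)*I/2 on |111>, and 0 on every other basis state.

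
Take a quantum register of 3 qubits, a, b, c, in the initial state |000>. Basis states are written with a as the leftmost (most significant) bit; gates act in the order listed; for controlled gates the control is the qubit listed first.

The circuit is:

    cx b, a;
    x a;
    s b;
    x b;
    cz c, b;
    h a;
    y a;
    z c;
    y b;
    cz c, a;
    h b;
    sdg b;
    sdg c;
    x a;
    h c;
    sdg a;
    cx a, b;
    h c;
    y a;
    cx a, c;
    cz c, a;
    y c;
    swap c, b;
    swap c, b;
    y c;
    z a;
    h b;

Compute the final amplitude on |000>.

|000> carries amplitude sqrt(2)*(-1 + I)/4 in the final state. Key observation: the block from step 22 through step 25 cancels to the identity and can be dropped.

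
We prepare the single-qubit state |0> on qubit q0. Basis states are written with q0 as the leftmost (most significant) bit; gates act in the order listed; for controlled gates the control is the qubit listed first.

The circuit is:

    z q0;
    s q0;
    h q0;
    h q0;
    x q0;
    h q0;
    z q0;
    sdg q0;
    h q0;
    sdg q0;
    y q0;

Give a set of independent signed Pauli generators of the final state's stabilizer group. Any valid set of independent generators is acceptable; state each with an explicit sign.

The final state is stabilized by the group generated by -X; other independent generating sets are equally valid. Key observation: steps 4-7 multiply out to the identity, so the circuit reduces to the remaining gates.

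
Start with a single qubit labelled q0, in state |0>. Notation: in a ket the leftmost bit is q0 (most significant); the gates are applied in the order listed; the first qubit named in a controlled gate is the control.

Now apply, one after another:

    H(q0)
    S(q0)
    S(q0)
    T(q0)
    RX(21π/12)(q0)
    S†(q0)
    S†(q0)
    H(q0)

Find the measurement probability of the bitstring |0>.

The probability of measuring |0> is sqrt(2)/4 + 1/2.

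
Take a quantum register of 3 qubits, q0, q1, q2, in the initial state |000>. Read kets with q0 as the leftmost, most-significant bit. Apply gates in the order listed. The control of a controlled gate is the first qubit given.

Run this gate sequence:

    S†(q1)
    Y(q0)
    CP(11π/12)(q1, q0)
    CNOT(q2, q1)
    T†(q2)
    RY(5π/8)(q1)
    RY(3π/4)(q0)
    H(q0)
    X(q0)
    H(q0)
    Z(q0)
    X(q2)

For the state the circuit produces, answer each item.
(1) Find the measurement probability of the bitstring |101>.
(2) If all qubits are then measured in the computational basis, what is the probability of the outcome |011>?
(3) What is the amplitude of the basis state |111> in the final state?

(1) The probability of measuring |101> is (2 - sqrt(2))*(2 - sqrt(2 - sqrt(2)))/16. Key observation: steps 8-11 multiply out to the identity, so the circuit reduces to the remaining gates.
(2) A full measurement returns |011> with probability (sqrt(2) + 2)*(sqrt(2 - sqrt(2)) + 2)/16.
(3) |111> carries amplitude I*sqrt(2 - sqrt(2))*sin(5*pi/16)/2 in the final state.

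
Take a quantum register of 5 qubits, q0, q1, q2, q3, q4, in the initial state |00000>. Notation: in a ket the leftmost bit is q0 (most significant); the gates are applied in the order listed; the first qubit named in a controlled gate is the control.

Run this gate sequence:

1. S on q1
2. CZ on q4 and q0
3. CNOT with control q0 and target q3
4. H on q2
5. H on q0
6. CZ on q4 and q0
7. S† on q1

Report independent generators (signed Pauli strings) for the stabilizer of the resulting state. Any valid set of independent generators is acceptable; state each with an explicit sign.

One valid set of independent stabilizer generators is +XIIII, +IIXII, +IZIII, +IIIZI, +IIIIZ (any independent generating set of the same group is equally correct).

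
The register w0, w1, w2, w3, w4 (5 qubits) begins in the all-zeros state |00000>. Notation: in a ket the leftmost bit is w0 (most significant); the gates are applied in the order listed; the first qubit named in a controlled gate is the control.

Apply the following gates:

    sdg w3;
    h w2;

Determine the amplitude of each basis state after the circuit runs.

After the circuit, the state carries amplitude sqrt(2)/2 on |00000>, sqrt(2)/2 on |00100>, and 0 on every other basis state.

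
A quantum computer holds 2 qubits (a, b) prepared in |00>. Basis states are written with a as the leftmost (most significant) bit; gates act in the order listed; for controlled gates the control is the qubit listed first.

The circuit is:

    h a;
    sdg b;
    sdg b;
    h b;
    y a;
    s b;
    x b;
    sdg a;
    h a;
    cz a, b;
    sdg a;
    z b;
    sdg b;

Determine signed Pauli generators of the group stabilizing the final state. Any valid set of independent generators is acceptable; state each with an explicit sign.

The final state is stabilized by the group generated by -XZ, +ZX; other independent generating sets are equally valid.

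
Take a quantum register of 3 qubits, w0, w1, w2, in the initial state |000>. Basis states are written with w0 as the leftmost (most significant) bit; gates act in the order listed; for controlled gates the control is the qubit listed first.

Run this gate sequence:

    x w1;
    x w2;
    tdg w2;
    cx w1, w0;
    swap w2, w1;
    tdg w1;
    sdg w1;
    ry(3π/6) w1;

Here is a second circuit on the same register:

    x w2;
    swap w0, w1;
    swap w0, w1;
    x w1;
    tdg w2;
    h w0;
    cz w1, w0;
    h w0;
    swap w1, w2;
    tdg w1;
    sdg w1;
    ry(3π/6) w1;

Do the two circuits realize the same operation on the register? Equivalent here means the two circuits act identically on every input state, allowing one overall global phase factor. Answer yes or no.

Yes — the two circuits implement the same unitary up to a global phase.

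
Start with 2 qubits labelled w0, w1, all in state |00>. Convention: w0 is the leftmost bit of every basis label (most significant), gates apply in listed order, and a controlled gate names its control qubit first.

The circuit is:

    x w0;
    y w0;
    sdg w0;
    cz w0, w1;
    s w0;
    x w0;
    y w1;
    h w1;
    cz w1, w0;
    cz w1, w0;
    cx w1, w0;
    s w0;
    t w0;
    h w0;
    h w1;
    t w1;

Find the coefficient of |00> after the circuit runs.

|00> carries amplitude sqrt(2)*(-1 + exp(3*I*pi/4))/4 in the final state. Key observation: gates 9-10 undo each other exactly, leaving only the rest of the circuit to track.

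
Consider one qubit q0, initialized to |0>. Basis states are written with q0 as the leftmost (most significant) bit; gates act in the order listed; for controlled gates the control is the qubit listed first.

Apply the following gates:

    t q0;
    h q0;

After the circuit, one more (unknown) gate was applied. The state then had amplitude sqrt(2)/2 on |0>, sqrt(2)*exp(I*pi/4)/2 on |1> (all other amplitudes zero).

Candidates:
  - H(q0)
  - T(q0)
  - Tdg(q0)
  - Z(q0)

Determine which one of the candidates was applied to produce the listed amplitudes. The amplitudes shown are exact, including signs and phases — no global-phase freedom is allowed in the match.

The applied gate was T(q0).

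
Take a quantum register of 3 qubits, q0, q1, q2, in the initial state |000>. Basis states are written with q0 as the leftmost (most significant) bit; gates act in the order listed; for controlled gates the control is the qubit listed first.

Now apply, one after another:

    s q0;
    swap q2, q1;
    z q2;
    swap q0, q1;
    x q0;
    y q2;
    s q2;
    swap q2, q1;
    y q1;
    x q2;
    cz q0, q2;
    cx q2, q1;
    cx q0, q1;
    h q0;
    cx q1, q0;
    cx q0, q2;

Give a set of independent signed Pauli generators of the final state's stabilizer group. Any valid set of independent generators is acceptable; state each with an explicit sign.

The stabilizer group can be generated by -XIX, -ZIZ, +IZI, among other valid generating sets.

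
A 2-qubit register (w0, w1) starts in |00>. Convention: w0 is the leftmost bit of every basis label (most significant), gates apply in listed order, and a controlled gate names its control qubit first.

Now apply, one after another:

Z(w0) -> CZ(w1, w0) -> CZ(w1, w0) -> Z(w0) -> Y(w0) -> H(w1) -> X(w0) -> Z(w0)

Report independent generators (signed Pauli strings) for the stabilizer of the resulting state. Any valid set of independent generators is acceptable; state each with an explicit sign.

One valid set of independent stabilizer generators is +IX, +ZI (any independent generating set of the same group is equally correct). Key observation: gates 1-4 undo each other exactly, leaving only the rest of the circuit to track.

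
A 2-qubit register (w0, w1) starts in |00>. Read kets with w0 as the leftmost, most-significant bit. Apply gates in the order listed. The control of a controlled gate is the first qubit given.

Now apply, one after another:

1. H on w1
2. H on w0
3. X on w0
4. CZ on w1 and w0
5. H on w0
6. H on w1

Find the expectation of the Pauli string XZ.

In the final state, XZ has expectation 1.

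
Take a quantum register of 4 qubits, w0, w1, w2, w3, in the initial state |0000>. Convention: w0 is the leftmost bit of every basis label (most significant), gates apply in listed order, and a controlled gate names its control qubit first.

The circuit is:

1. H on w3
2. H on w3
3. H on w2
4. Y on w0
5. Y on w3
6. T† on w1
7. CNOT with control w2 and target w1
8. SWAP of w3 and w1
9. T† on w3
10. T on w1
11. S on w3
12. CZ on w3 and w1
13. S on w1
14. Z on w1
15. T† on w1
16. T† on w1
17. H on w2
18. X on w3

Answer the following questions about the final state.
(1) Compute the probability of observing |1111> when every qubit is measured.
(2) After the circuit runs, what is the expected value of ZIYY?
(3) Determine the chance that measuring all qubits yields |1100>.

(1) Outcome |1111> occurs with probability 1/4.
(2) The observable ZIYY averages to -sqrt(2)/2.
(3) A full measurement returns |1100> with probability 1/4.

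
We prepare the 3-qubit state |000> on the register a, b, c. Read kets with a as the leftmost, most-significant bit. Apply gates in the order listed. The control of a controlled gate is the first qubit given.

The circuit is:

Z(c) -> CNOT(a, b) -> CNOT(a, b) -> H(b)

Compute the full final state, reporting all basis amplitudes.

The final amplitudes are sqrt(2)/2 on |000>, sqrt(2)/2 on |010>, and 0 on every other basis state. Key observation: the block from step 2 through step 3 cancels to the identity and can be dropped.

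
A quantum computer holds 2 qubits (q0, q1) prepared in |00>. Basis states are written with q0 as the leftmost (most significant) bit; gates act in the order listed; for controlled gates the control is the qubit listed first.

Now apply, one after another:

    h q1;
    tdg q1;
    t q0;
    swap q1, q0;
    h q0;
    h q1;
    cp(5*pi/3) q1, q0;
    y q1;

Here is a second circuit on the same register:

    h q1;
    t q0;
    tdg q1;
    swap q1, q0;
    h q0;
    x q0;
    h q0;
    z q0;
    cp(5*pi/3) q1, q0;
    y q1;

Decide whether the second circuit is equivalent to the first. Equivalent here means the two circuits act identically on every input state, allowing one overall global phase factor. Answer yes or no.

No, they are not equivalent — no single phase factor reconciles the two unitaries.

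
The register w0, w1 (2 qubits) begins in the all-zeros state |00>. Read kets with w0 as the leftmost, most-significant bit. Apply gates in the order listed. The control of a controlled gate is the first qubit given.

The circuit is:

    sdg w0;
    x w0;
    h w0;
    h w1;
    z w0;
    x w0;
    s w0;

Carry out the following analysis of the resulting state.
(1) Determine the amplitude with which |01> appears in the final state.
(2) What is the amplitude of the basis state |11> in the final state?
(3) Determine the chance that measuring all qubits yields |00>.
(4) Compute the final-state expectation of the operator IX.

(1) |01> carries amplitude 1/2 in the final state.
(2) |11> carries amplitude I/2 in the final state.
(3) A full measurement returns |00> with probability 1/4.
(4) The observable IX averages to 1.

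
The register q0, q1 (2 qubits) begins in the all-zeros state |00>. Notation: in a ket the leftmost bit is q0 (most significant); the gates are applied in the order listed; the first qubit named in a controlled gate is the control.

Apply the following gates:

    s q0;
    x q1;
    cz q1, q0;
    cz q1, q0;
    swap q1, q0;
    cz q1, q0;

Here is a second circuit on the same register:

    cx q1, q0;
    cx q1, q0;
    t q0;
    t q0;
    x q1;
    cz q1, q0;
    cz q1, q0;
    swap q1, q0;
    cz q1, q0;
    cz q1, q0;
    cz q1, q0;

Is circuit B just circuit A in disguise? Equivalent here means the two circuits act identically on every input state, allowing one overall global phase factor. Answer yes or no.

Yes, they are equivalent — the unitaries differ by at most a global phase.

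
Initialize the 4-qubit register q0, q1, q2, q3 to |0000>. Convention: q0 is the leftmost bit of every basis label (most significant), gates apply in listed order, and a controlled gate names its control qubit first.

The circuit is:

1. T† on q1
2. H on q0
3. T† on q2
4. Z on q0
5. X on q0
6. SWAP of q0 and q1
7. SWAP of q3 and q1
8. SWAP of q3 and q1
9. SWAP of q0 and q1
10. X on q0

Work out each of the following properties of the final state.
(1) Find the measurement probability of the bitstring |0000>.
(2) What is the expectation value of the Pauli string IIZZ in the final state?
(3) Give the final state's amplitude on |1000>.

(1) A full measurement returns |0000> with probability 1/2. Key observation: gates 5-10 undo each other exactly, leaving only the rest of the circuit to track.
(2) In the final state, IIZZ has expectation 1.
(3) |1000> carries amplitude -sqrt(2)/2 in the final state.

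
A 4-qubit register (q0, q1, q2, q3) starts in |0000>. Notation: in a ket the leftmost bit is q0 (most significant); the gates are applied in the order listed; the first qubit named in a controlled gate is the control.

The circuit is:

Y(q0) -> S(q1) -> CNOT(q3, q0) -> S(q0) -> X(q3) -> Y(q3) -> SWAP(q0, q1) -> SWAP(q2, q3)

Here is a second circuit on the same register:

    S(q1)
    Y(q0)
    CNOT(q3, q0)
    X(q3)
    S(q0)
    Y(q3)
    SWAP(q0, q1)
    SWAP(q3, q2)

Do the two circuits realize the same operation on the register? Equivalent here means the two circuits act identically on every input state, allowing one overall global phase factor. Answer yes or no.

Yes: on every input state the two circuits agree up to one overall phase factor.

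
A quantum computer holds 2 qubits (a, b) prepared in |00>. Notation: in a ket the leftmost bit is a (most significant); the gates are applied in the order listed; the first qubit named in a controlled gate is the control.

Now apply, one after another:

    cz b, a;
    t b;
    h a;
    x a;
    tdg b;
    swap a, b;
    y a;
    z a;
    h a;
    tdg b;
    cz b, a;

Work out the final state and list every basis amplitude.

The final amplitudes are -I/2 on |00>, -exp(I*pi/4)/2 on |01>, I/2 on |10>, -exp(I*pi/4)/2 on |11>.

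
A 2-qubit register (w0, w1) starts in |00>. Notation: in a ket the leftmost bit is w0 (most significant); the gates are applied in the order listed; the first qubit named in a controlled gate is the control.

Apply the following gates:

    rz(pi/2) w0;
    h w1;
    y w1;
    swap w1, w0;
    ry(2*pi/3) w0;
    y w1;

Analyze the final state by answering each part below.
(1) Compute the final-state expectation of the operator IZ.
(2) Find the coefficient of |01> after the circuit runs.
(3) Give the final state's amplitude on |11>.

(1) In the final state, IZ has expectation -1.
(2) |01> carries amplitude (-sqrt(6) - sqrt(2))*exp(3*I*pi/4)/4 in the final state.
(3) The amplitude on |11> is (-sqrt(6) + sqrt(2))*exp(3*I*pi/4)/4.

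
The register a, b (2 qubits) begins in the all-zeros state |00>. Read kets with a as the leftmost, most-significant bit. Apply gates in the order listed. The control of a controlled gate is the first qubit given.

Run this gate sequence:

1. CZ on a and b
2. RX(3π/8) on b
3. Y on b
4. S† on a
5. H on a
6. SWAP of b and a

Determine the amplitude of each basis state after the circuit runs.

The final amplitudes are -sqrt(2)*sin(3*pi/16)/2 on |00>, -sqrt(2)*sin(3*pi/16)/2 on |01>, sqrt(2)*I*cos(3*pi/16)/2 on |10>, sqrt(2)*I*cos(3*pi/16)/2 on |11>.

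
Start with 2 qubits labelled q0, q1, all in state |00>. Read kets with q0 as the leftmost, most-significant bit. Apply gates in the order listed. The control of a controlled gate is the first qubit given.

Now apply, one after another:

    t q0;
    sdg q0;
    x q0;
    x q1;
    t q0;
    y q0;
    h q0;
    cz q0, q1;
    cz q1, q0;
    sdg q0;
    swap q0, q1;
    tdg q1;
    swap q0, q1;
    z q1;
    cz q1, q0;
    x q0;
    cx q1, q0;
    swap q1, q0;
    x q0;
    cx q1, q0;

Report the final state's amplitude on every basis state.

The resulting statevector has amplitude sqrt(2)*exp(3*I*pi/4)/2 on |00>, 0 on |01>, 0 on |10>, -sqrt(2)/2 on |11>.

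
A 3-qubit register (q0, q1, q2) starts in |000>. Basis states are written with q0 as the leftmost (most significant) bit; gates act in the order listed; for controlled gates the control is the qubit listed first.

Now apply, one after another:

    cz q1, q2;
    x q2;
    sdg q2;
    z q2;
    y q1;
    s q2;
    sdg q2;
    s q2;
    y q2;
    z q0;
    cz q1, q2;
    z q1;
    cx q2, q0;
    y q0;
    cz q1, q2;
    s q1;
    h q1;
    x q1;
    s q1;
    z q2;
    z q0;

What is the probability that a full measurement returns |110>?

The probability of measuring |110> is 1/2. Key observation: gates 6-7 undo each other exactly, leaving only the rest of the circuit to track.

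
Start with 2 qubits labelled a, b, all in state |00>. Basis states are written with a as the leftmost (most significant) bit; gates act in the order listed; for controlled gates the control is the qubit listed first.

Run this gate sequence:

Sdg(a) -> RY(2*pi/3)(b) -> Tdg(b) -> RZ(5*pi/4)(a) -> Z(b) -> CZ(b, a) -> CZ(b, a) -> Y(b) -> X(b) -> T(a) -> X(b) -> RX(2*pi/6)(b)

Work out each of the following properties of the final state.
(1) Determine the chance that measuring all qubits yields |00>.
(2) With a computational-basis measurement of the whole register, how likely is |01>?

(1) The probability of measuring |00> is 3*sqrt(2)/16 + 5/8.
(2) A full measurement returns |01> with probability 3/8 - 3*sqrt(2)/16.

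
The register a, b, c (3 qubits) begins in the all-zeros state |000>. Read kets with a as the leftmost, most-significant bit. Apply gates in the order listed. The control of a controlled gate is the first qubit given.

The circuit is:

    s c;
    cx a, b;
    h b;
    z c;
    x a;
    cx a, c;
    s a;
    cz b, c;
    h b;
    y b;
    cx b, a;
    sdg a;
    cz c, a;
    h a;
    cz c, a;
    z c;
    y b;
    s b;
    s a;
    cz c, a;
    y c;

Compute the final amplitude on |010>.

The amplitude on |010> is sqrt(2)/2.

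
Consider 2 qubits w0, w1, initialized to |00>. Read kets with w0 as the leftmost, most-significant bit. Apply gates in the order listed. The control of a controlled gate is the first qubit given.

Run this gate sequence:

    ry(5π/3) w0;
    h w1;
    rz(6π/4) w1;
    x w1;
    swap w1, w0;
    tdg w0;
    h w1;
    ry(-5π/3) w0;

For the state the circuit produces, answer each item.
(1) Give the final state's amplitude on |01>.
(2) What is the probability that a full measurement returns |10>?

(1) |01> carries amplitude 1/8 + sqrt(3)/8 + sqrt(3)*exp(3*I*pi/4)/8 + 3*exp(3*I*pi/4)/8 in the final state.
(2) A full measurement returns |10> with probability -sqrt(3)/8 - 3*sqrt(2)/32 + sqrt(6)/16 + 1/4.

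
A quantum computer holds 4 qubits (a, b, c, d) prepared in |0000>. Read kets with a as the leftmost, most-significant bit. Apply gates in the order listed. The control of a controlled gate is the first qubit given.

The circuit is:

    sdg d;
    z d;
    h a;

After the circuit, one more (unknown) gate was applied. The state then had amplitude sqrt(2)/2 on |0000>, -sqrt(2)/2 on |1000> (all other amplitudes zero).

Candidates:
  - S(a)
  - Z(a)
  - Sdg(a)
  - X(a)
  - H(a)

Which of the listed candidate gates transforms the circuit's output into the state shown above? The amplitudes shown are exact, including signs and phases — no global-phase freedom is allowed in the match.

It was Z(a) that produced the state shown.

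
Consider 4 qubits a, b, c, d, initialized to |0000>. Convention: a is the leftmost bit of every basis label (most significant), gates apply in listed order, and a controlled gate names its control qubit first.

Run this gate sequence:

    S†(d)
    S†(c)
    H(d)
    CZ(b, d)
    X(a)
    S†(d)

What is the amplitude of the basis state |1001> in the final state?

The amplitude on |1001> is -sqrt(2)*I/2.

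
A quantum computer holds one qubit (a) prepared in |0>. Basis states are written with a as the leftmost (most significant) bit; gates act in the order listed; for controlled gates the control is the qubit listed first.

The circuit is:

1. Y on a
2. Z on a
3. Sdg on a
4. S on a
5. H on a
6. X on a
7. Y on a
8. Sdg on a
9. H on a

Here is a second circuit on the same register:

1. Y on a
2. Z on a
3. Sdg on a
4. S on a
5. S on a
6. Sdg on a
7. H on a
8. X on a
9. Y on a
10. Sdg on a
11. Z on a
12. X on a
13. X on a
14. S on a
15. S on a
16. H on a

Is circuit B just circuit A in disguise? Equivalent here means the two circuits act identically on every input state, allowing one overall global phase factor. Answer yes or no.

Yes — the two circuits implement the same unitary up to a global phase.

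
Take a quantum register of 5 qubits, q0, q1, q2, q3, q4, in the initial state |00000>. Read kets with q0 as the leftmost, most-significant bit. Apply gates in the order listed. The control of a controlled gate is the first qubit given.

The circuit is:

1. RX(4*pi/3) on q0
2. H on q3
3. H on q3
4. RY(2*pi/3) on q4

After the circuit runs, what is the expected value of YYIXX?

The observable YYIXX averages to 0. Key observation: steps 2-3 multiply out to the identity, so the circuit reduces to the remaining gates.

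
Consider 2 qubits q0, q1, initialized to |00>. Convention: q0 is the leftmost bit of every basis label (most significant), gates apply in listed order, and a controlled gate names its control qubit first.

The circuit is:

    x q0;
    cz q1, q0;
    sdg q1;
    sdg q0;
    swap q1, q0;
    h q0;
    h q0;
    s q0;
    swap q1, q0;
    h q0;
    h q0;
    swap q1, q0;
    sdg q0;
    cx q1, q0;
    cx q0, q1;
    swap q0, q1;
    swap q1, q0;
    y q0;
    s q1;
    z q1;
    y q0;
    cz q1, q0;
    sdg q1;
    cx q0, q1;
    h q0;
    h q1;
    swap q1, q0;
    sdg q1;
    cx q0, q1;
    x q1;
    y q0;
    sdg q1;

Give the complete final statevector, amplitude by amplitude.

After the circuit, the state carries amplitude 1/2 on |00>, 1/2 on |01>, I/2 on |10>, -I/2 on |11>. Key observation: gates 8-13 undo each other exactly, leaving only the rest of the circuit to track.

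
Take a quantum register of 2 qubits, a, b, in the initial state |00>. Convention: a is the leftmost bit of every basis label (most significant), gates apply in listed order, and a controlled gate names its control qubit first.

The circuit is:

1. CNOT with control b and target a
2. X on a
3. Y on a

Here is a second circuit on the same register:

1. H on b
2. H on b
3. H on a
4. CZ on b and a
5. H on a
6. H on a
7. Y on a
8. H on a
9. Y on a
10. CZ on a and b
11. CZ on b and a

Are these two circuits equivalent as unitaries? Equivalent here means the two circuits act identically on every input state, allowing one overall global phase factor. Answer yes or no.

No — the two circuits implement different unitaries, even allowing a global phase.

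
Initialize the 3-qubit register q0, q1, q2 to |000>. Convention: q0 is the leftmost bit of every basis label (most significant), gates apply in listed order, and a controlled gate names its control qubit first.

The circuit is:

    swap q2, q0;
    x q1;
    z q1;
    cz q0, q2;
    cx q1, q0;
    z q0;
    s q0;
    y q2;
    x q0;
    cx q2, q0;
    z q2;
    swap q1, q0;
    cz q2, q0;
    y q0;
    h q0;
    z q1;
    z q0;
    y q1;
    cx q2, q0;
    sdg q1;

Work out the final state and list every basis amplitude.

After the circuit, the state carries amplitude sqrt(2)/2 on |001>, -sqrt(2)/2 on |101>, and 0 on every other basis state.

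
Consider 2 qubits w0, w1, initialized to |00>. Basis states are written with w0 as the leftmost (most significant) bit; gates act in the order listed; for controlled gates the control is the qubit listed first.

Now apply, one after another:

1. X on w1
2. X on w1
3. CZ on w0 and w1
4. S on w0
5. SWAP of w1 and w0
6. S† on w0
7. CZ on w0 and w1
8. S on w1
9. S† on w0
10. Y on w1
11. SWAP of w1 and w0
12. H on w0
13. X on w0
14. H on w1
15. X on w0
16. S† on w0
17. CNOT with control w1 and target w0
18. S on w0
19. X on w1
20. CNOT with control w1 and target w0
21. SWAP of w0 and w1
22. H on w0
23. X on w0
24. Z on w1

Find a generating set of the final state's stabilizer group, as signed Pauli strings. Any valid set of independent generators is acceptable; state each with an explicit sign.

One valid set of independent stabilizer generators is +YZ, -ZY (any independent generating set of the same group is equally correct).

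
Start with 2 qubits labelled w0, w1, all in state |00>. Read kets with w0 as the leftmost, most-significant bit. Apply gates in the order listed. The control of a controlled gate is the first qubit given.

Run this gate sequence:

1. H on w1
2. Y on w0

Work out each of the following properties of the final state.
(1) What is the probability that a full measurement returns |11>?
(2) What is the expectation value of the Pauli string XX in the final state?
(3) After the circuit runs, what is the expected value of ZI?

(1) The probability of measuring |11> is 1/2.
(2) The observable XX averages to 0.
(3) The expectation value of ZI is -1.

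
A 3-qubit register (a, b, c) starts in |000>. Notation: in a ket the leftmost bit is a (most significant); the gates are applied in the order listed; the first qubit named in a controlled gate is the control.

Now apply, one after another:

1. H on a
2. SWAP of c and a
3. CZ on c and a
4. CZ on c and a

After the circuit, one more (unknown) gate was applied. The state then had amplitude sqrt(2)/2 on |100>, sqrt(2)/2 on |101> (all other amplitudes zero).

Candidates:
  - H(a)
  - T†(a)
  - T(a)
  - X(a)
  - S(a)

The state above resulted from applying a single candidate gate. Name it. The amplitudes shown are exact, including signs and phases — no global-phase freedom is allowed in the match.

The applied gate was X(a). Key observation: the block from step 3 through step 4 cancels to the identity and can be dropped.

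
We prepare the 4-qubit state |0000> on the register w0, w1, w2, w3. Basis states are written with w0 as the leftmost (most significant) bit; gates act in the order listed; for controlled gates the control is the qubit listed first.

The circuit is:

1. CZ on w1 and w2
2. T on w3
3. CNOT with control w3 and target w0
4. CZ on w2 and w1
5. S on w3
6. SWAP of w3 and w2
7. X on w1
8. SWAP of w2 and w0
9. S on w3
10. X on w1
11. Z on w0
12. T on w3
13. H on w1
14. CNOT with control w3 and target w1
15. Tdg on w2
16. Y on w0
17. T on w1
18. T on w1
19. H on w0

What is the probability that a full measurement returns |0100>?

A full measurement returns |0100> with probability 1/4.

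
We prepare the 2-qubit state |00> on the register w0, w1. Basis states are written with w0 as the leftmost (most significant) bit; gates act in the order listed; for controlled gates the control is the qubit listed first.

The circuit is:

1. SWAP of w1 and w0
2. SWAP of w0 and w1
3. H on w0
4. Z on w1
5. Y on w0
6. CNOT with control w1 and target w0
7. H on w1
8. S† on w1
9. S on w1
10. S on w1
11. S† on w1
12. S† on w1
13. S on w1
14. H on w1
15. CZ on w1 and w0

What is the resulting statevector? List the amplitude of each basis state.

The final amplitudes are -sqrt(2)*I/2 on |00>, 0 on |01>, sqrt(2)*I/2 on |10>, 0 on |11>. Key observation: the block from step 7 through step 14 cancels to the identity and can be dropped.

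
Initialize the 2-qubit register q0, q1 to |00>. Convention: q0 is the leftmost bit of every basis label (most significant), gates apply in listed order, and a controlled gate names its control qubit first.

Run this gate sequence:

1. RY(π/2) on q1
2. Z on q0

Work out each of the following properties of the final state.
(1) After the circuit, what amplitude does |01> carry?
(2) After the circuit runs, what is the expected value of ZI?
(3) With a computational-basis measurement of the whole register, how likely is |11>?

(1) |01> carries amplitude sqrt(2)/2 in the final state.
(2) The observable ZI averages to 1.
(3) Outcome |11> occurs with probability 0.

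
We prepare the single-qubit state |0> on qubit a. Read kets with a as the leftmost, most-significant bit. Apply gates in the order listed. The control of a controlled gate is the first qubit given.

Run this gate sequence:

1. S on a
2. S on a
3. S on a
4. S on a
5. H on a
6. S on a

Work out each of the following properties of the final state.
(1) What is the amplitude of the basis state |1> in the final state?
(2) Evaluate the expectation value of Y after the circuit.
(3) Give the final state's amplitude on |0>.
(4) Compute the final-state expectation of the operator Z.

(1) The final state's coefficient on |1> equals sqrt(2)*I/2.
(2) In the final state, Y has expectation 1.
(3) |0> carries amplitude sqrt(2)/2 in the final state.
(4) The observable Z averages to 0.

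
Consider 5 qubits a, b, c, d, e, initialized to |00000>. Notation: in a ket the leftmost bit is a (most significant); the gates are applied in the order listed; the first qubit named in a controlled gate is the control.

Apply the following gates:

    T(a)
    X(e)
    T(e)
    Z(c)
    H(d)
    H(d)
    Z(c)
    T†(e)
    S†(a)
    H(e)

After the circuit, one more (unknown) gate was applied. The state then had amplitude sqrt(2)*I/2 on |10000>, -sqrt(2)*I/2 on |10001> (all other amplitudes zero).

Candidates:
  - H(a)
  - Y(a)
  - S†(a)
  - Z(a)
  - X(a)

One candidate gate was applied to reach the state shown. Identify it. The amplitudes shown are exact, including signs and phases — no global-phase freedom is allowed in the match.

The unique candidate consistent with the amplitudes is Y(a). Key observation: steps 3-8 multiply out to the identity, so the circuit reduces to the remaining gates.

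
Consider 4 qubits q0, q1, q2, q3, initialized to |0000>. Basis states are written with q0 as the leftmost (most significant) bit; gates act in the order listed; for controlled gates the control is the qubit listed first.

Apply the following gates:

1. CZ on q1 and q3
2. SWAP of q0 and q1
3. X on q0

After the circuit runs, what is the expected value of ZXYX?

In the final state, ZXYX has expectation 0.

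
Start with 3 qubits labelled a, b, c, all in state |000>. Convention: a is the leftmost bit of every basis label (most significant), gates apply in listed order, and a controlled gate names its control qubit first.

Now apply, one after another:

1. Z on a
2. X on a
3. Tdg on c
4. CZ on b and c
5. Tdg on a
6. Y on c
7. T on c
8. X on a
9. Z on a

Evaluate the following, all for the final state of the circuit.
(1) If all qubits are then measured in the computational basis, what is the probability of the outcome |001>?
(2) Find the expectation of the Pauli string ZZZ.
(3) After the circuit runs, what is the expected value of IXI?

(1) Outcome |001> occurs with probability 1.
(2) The observable ZZZ averages to -1.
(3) The expectation value of IXI is 0.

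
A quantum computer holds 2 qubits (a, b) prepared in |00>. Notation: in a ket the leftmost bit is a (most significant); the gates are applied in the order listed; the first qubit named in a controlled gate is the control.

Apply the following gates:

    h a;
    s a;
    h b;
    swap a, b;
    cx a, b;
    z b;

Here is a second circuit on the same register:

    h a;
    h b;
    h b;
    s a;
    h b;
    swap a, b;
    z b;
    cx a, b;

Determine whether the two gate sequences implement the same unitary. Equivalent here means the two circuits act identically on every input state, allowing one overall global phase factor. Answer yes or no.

No — the two circuits implement different unitaries, even allowing a global phase.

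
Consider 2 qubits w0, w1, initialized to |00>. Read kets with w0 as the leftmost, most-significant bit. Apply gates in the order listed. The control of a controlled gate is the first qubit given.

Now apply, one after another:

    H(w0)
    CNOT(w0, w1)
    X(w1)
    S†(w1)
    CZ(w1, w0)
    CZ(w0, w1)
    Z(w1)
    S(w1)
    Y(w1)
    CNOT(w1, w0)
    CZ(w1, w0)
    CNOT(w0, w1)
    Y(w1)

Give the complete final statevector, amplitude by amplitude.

The resulting statevector has amplitude sqrt(2)/2 on |00>, -sqrt(2)/2 on |01>, 0 on |10>, 0 on |11>.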